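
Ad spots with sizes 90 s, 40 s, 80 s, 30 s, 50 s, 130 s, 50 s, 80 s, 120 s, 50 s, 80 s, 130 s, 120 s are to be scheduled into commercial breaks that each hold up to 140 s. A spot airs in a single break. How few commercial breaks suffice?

9

Total = 130 + 130 + 120 + 120 + 90 + 80 + 80 + 80 + 50 + 50 + 50 + 40 + 30 = 1050 s.
Lower bound: ⌈1050/140⌉ = 8 commercial breaks.
A packing using 9 commercial breaks:
  break 1: 130 = 130
  break 2: 130 = 130
  break 3: 120 = 120
  break 4: 120 = 120
  break 5: 90 + 50 = 140
  break 6: 80 + 50 = 130
  break 7: 80 + 50 = 130
  break 8: 80 + 40 = 120
  break 9: 30 = 30
No arrangement into 8 commercial breaks stays within capacity, so 9 is optimal.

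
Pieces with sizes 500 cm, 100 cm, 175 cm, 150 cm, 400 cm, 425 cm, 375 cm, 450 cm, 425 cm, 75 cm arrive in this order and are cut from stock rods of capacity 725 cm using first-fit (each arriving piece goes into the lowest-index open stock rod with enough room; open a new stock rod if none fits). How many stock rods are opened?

  500 → stock rod 1 (new)  [load 500/725]
  100 → stock rod 1  [load 600/725]
  175 → stock rod 2 (new)  [load 175/725]
  150 → stock rod 2  [load 325/725]
  400 → stock rod 2  [load 725/725]
  425 → stock rod 3 (new)  [load 425/725]
  375 → stock rod 4 (new)  [load 375/725]
  450 → stock rod 5 (new)  [load 450/725]
  425 → stock rod 6 (new)  [load 425/725]
  75 → stock rod 1  [load 675/725]
6 stock rods opened.

6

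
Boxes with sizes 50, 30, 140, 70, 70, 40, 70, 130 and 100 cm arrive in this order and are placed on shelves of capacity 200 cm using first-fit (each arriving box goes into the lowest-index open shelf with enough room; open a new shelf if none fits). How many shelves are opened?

5

  50 → shelf 1 (new)  [load 50/200]
  30 → shelf 1  [load 80/200]
  140 → shelf 2 (new)  [load 140/200]
  70 → shelf 1  [load 150/200]
  70 → shelf 3 (new)  [load 70/200]
  40 → shelf 1  [load 190/200]
  70 → shelf 3  [load 140/200]
  130 → shelf 4 (new)  [load 130/200]
  100 → shelf 5 (new)  [load 100/200]
5 shelves opened.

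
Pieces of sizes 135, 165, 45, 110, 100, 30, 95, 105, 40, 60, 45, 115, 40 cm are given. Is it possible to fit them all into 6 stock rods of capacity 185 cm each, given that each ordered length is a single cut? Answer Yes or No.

No

Total = 1085 cm; ⌈1085/185⌉ = 6.
7 pieces each exceed half the capacity and cannot share a stock rod, forcing at least 7 stock rods.
At least 7 stock rods are required, but only 6 are allowed.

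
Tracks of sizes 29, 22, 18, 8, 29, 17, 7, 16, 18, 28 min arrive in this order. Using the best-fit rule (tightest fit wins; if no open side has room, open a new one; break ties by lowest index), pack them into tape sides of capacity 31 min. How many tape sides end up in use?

  29 → side 1 (new)  [load 29/31]
  22 → side 2 (new)  [load 22/31]
  18 → side 3 (new)  [load 18/31]
  8 → side 2  [load 30/31]
  29 → side 4 (new)  [load 29/31]
  17 → side 5 (new)  [load 17/31]
  7 → side 3  [load 25/31]
  16 → side 6 (new)  [load 16/31]
  18 → side 7 (new)  [load 18/31]
  28 → side 8 (new)  [load 28/31]
8 tape sides opened.

8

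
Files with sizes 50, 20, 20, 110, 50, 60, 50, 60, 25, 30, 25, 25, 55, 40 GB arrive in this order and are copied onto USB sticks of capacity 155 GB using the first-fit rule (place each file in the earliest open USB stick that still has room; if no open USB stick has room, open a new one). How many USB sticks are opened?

  50 → USB stick 1 (new)  [load 50/155]
  20 → USB stick 1  [load 70/155]
  20 → USB stick 1  [load 90/155]
  110 → USB stick 2 (new)  [load 110/155]
  50 → USB stick 1  [load 140/155]
  60 → USB stick 3 (new)  [load 60/155]
  50 → USB stick 3  [load 110/155]
  60 → USB stick 4 (new)  [load 60/155]
  25 → USB stick 2  [load 135/155]
  30 → USB stick 3  [load 140/155]
  25 → USB stick 4  [load 85/155]
  25 → USB stick 4  [load 110/155]
  55 → USB stick 5 (new)  [load 55/155]
  40 → USB stick 4  [load 150/155]
5 USB sticks opened.

5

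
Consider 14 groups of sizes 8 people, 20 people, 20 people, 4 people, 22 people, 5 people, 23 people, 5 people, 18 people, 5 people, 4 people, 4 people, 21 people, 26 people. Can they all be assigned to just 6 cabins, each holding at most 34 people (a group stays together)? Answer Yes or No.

No

Total = 185 people; ⌈185/34⌉ = 6.
7 groups each exceed half the capacity and cannot share a cabin, forcing at least 7 cabins.
At least 7 cabins are required, but only 6 are allowed.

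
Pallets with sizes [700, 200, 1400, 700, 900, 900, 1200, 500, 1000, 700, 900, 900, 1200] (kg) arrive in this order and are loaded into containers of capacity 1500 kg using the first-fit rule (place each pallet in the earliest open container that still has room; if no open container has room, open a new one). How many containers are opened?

10

  700 → container 1 (new)  [load 700/1500]
  200 → container 1  [load 900/1500]
  1400 → container 2 (new)  [load 1400/1500]
  700 → container 3 (new)  [load 700/1500]
  900 → container 4 (new)  [load 900/1500]
  900 → container 5 (new)  [load 900/1500]
  1200 → container 6 (new)  [load 1200/1500]
  500 → container 1  [load 1400/1500]
  1000 → container 7 (new)  [load 1000/1500]
  700 → container 3  [load 1400/1500]
  900 → container 8 (new)  [load 900/1500]
  900 → container 9 (new)  [load 900/1500]
  1200 → container 10 (new)  [load 1200/1500]
10 containers opened.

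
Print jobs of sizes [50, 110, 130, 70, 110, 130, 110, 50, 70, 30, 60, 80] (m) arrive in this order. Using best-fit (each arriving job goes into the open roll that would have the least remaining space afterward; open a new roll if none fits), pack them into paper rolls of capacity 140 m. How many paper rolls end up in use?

  50 → roll 1 (new)  [load 50/140]
  110 → roll 2 (new)  [load 110/140]
  130 → roll 3 (new)  [load 130/140]
  70 → roll 1  [load 120/140]
  110 → roll 4 (new)  [load 110/140]
  130 → roll 5 (new)  [load 130/140]
  110 → roll 6 (new)  [load 110/140]
  50 → roll 7 (new)  [load 50/140]
  70 → roll 7  [load 120/140]
  30 → roll 2  [load 140/140]
  60 → roll 8 (new)  [load 60/140]
  80 → roll 8  [load 140/140]
8 paper rolls opened.

8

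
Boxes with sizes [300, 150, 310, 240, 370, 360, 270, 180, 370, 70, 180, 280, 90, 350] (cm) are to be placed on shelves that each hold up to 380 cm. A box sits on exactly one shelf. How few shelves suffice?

Total = 370 + 370 + 360 + 350 + 310 + 300 + 280 + 270 + 240 + 180 + 180 + 150 + 90 + 70 = 3520 cm.
Lower bound: ⌈3520/380⌉ = 10 shelves.
A packing using 11 shelves:
  shelf 1: 370 = 370
  shelf 2: 370 = 370
  shelf 3: 360 = 360
  shelf 4: 350 = 350
  shelf 5: 310 + 70 = 380
  shelf 6: 300 = 300
  shelf 7: 280 + 90 = 370
  shelf 8: 270 = 270
  shelf 9: 240 = 240
  shelf 10: 180 + 180 = 360
  shelf 11: 150 = 150
No arrangement into 10 shelves stays within capacity, so 11 is optimal.

11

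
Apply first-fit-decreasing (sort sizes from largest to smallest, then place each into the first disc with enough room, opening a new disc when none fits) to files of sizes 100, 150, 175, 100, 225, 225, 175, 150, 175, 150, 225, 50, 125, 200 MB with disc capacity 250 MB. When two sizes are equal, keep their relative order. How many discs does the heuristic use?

11

Sorted descending: 225, 225, 225, 200, 175, 175, 175, 150, 150, 150, 125, 100, 100, 50.
  225 → disc 1 (new)  [load 225/250]
  225 → disc 2 (new)  [load 225/250]
  225 → disc 3 (new)  [load 225/250]
  200 → disc 4 (new)  [load 200/250]
  175 → disc 5 (new)  [load 175/250]
  175 → disc 6 (new)  [load 175/250]
  175 → disc 7 (new)  [load 175/250]
  150 → disc 8 (new)  [load 150/250]
  150 → disc 9 (new)  [load 150/250]
  150 → disc 10 (new)  [load 150/250]
  125 → disc 11 (new)  [load 125/250]
  100 → disc 8  [load 250/250]
  100 → disc 9  [load 250/250]
  50 → disc 4  [load 250/250]
11 discs opened.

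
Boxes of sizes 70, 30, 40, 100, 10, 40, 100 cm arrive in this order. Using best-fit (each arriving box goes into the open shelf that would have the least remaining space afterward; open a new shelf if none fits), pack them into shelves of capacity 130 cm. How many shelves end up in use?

  70 → shelf 1 (new)  [load 70/130]
  30 → shelf 1  [load 100/130]
  40 → shelf 2 (new)  [load 40/130]
  100 → shelf 3 (new)  [load 100/130]
  10 → shelf 1  [load 110/130]
  40 → shelf 2  [load 80/130]
  100 → shelf 4 (new)  [load 100/130]
4 shelves opened.

4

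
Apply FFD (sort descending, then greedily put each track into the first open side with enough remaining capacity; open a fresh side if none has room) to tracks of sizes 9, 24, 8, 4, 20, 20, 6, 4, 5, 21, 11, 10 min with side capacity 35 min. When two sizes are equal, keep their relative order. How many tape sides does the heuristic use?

Sorted descending: 24, 21, 20, 20, 11, 10, 9, 8, 6, 5, 4, 4.
  24 → side 1 (new)  [load 24/35]
  21 → side 2 (new)  [load 21/35]
  20 → side 3 (new)  [load 20/35]
  20 → side 4 (new)  [load 20/35]
  11 → side 1  [load 35/35]
  10 → side 2  [load 31/35]
  9 → side 3  [load 29/35]
  8 → side 4  [load 28/35]
  6 → side 3  [load 35/35]
  5 → side 4  [load 33/35]
  4 → side 2  [load 35/35]
  4 → side 5 (new)  [load 4/35]
5 tape sides opened.

5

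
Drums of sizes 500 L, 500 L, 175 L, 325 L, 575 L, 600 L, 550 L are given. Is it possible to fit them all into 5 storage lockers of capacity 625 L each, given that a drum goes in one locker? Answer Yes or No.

Total = 3225 L; ⌈3225/625⌉ = 6.
At least 6 storage lockers are required, but only 5 are allowed.

No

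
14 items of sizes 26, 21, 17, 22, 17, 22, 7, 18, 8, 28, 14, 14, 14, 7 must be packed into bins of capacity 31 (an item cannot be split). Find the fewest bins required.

Total = 28 + 26 + 22 + 22 + 21 + 18 + 17 + 17 + 14 + 14 + 14 + 8 + 7 + 7 = 235.
Lower bound: ⌈235/31⌉ = 8 bins.
A packing using 9 bins:
  bin 1: 28 = 28
  bin 2: 26 = 26
  bin 3: 22 + 8 = 30
  bin 4: 22 + 7 = 29
  bin 5: 21 + 7 = 28
  bin 6: 18 = 18
  bin 7: 17 + 14 = 31
  bin 8: 17 + 14 = 31
  bin 9: 14 = 14
No arrangement into 8 bins stays within capacity, so 9 is optimal.

9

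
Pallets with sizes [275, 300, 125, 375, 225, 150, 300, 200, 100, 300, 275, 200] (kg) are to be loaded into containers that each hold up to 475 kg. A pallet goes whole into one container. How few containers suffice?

Total = 375 + 300 + 300 + 300 + 275 + 275 + 225 + 200 + 200 + 150 + 125 + 100 = 2825 kg.
Lower bound: ⌈2825/475⌉ = 6 containers.
A packing using 7 containers:
  container 1: 375 + 100 = 475
  container 2: 300 + 150 = 450
  container 3: 300 + 125 = 425
  container 4: 300 = 300
  container 5: 275 + 200 = 475
  container 6: 275 + 200 = 475
  container 7: 225 = 225
No arrangement into 6 containers stays within capacity, so 7 is optimal.

7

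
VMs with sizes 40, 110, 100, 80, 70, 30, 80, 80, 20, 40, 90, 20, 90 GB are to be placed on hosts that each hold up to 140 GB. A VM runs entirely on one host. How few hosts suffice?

Total = 110 + 100 + 90 + 90 + 80 + 80 + 80 + 70 + 40 + 40 + 30 + 20 + 20 = 850 GB.
Lower bound: ⌈850/140⌉ = 7 hosts.
A packing using 8 hosts:
  host 1: 110 + 30 = 140
  host 2: 100 + 40 = 140
  host 3: 90 + 40 = 130
  host 4: 90 + 20 + 20 = 130
  host 5: 80 = 80
  host 6: 80 = 80
  host 7: 80 = 80
  host 8: 70 = 70
No arrangement into 7 hosts stays within capacity, so 8 is optimal.

8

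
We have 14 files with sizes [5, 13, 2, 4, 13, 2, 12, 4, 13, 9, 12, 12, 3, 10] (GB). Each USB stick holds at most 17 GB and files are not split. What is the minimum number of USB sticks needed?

8

Total = 13 + 13 + 13 + 12 + 12 + 12 + 10 + 9 + 5 + 4 + 4 + 3 + 2 + 2 = 114 GB.
Lower bound: ⌈114/17⌉ = 7 USB sticks.
Also, 8 files each exceed 17/2 GB, and no two of those can share a USB stick, so at least 8 USB sticks are needed.
A packing using 8 USB sticks:
  USB stick 1: 13 + 4 = 17
  USB stick 2: 13 + 4 = 17
  USB stick 3: 13 + 3 = 16
  USB stick 4: 12 + 5 = 17
  USB stick 5: 12 + 2 + 2 = 16
  USB stick 6: 12 = 12
  USB stick 7: 10 = 10
  USB stick 8: 9 = 9
This matches the lower bound, so 8 is optimal.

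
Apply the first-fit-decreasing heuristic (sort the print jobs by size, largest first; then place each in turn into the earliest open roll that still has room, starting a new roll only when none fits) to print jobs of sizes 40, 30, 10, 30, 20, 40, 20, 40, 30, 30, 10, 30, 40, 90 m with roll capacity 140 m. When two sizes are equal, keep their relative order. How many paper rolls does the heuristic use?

4

Sorted descending: 90, 40, 40, 40, 40, 30, 30, 30, 30, 30, 20, 20, 10, 10.
  90 → roll 1 (new)  [load 90/140]
  40 → roll 1  [load 130/140]
  40 → roll 2 (new)  [load 40/140]
  40 → roll 2  [load 80/140]
  40 → roll 2  [load 120/140]
  30 → roll 3 (new)  [load 30/140]
  30 → roll 3  [load 60/140]
  30 → roll 3  [load 90/140]
  30 → roll 3  [load 120/140]
  30 → roll 4 (new)  [load 30/140]
  20 → roll 2  [load 140/140]
  20 → roll 3  [load 140/140]
  10 → roll 1  [load 140/140]
  10 → roll 4  [load 40/140]
4 paper rolls opened.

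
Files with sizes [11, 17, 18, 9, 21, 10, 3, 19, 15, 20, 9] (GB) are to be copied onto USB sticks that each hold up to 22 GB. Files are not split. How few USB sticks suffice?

Total = 21 + 20 + 19 + 18 + 17 + 15 + 11 + 10 + 9 + 9 + 3 = 152 GB.
Lower bound: ⌈152/22⌉ = 7 USB sticks.
A packing using 8 USB sticks:
  USB stick 1: 21 = 21
  USB stick 2: 20 = 20
  USB stick 3: 19 + 3 = 22
  USB stick 4: 18 = 18
  USB stick 5: 17 = 17
  USB stick 6: 15 = 15
  USB stick 7: 11 + 10 = 21
  USB stick 8: 9 + 9 = 18
No arrangement into 7 USB sticks stays within capacity, so 8 is optimal.

8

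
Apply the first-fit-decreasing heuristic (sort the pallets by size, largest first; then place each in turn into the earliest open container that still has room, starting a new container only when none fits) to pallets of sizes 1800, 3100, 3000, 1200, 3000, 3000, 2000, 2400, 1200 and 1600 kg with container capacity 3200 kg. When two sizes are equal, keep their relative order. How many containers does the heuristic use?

Sorted descending: 3100, 3000, 3000, 3000, 2400, 2000, 1800, 1600, 1200, 1200.
  3100 → container 1 (new)  [load 3100/3200]
  3000 → container 2 (new)  [load 3000/3200]
  3000 → container 3 (new)  [load 3000/3200]
  3000 → container 4 (new)  [load 3000/3200]
  2400 → container 5 (new)  [load 2400/3200]
  2000 → container 6 (new)  [load 2000/3200]
  1800 → container 7 (new)  [load 1800/3200]
  1600 → container 8 (new)  [load 1600/3200]
  1200 → container 6  [load 3200/3200]
  1200 → container 7  [load 3000/3200]
8 containers opened.

8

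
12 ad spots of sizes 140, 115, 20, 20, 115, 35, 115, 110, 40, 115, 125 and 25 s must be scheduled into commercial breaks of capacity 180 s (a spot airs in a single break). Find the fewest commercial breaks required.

7

Total = 140 + 125 + 115 + 115 + 115 + 115 + 110 + 40 + 35 + 25 + 20 + 20 = 975 s.
Lower bound: ⌈975/180⌉ = 6 commercial breaks.
Also, 7 ad spots each exceed 90 s, and no two of those can share a break, so at least 7 commercial breaks are needed.
A packing using 7 commercial breaks:
  break 1: 140 + 40 = 180
  break 2: 125 + 35 + 20 = 180
  break 3: 115 + 25 + 20 = 160
  break 4: 115 = 115
  break 5: 115 = 115
  break 6: 115 = 115
  break 7: 110 = 110
This matches the lower bound, so 7 is optimal.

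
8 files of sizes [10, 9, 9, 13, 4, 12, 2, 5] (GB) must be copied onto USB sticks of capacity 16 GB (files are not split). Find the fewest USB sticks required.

5

Total = 13 + 12 + 10 + 9 + 9 + 5 + 4 + 2 = 64 GB.
Lower bound: ⌈64/16⌉ = 4 USB sticks.
Also, 5 files each exceed 8 GB, and no two of those can share a USB stick, so at least 5 USB sticks are needed.
A packing using 5 USB sticks:
  USB stick 1: 13 + 2 = 15
  USB stick 2: 12 + 4 = 16
  USB stick 3: 10 + 5 = 15
  USB stick 4: 9 = 9
  USB stick 5: 9 = 9
This matches the lower bound, so 5 is optimal.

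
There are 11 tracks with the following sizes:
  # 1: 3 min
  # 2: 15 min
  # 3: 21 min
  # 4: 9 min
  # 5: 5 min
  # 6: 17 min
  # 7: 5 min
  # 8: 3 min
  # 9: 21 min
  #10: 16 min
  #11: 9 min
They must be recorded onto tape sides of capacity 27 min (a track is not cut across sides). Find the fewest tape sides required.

Total = 21 + 21 + 17 + 16 + 15 + 9 + 9 + 5 + 5 + 3 + 3 = 124 min.
Lower bound: ⌈124/27⌉ = 5 tape sides.
A packing using 5 tape sides:
  side 1: 21 + 5 = 26
  side 2: 21 + 5 = 26
  side 3: 17 + 9 = 26
  side 4: 16 + 9 = 25
  side 5: 15 + 3 + 3 = 21
This matches the lower bound, so 5 is optimal.

5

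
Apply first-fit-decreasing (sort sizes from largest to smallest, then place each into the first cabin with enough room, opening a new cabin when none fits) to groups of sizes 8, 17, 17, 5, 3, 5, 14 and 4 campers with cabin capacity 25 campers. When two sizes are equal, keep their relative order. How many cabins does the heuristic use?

3

Sorted descending: 17, 17, 14, 8, 5, 5, 4, 3.
  17 → cabin 1 (new)  [load 17/25]
  17 → cabin 2 (new)  [load 17/25]
  14 → cabin 3 (new)  [load 14/25]
  8 → cabin 1  [load 25/25]
  5 → cabin 2  [load 22/25]
  5 → cabin 3  [load 19/25]
  4 → cabin 3  [load 23/25]
  3 → cabin 2  [load 25/25]
3 cabins opened.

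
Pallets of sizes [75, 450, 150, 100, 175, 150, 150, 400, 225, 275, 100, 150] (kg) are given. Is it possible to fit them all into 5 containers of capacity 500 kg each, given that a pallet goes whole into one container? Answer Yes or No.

A valid assignment using 5 containers:
  container 1: 450 = 450
  container 2: 400 + 100 = 500
  container 3: 275 + 225 = 500
  container 4: 175 + 150 + 150 = 475
  container 5: 150 + 150 + 100 + 75 = 475
Every load is within 500 kg, so 5 containers suffice.

Yes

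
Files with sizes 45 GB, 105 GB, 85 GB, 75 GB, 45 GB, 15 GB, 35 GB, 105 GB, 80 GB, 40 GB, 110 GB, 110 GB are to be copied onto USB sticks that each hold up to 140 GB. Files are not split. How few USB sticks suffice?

7

Total = 110 + 110 + 105 + 105 + 85 + 80 + 75 + 45 + 45 + 40 + 35 + 15 = 850 GB.
Lower bound: ⌈850/140⌉ = 7 USB sticks.
A packing using 7 USB sticks:
  USB stick 1: 110 + 15 = 125
  USB stick 2: 110 = 110
  USB stick 3: 105 + 35 = 140
  USB stick 4: 105 = 105
  USB stick 5: 85 + 45 = 130
  USB stick 6: 80 + 45 = 125
  USB stick 7: 75 + 40 = 115
This matches the lower bound, so 7 is optimal.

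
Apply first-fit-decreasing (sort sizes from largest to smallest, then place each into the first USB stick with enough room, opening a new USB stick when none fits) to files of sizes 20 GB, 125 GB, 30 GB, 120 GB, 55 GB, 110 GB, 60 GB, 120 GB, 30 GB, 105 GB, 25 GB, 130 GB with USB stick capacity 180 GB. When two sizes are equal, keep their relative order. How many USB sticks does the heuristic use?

6

Sorted descending: 130, 125, 120, 120, 110, 105, 60, 55, 30, 30, 25, 20.
  130 → USB stick 1 (new)  [load 130/180]
  125 → USB stick 2 (new)  [load 125/180]
  120 → USB stick 3 (new)  [load 120/180]
  120 → USB stick 4 (new)  [load 120/180]
  110 → USB stick 5 (new)  [load 110/180]
  105 → USB stick 6 (new)  [load 105/180]
  60 → USB stick 3  [load 180/180]
  55 → USB stick 2  [load 180/180]
  30 → USB stick 1  [load 160/180]
  30 → USB stick 4  [load 150/180]
  25 → USB stick 4  [load 175/180]
  20 → USB stick 1  [load 180/180]
6 USB sticks opened.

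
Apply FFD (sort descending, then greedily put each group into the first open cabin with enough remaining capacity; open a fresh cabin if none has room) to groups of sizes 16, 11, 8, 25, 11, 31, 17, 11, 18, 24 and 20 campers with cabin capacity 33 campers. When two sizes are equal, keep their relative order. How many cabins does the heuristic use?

7

Sorted descending: 31, 25, 24, 20, 18, 17, 16, 11, 11, 11, 8.
  31 → cabin 1 (new)  [load 31/33]
  25 → cabin 2 (new)  [load 25/33]
  24 → cabin 3 (new)  [load 24/33]
  20 → cabin 4 (new)  [load 20/33]
  18 → cabin 5 (new)  [load 18/33]
  17 → cabin 6 (new)  [load 17/33]
  16 → cabin 6  [load 33/33]
  11 → cabin 4  [load 31/33]
  11 → cabin 5  [load 29/33]
  11 → cabin 7 (new)  [load 11/33]
  8 → cabin 2  [load 33/33]
7 cabins opened.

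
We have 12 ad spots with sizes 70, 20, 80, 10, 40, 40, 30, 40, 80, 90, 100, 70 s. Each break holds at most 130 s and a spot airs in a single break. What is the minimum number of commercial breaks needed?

6

Total = 100 + 90 + 80 + 80 + 70 + 70 + 40 + 40 + 40 + 30 + 20 + 10 = 670 s.
Lower bound: ⌈670/130⌉ = 6 commercial breaks.
A packing using 6 commercial breaks:
  break 1: 100 + 30 = 130
  break 2: 90 + 40 = 130
  break 3: 80 + 40 + 10 = 130
  break 4: 80 + 40 = 120
  break 5: 70 + 20 = 90
  break 6: 70 = 70
This matches the lower bound, so 6 is optimal.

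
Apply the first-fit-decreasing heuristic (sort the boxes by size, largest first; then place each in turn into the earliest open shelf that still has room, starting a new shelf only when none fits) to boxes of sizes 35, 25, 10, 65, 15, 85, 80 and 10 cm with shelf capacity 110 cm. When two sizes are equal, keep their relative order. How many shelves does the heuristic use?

3

Sorted descending: 85, 80, 65, 35, 25, 15, 10, 10.
  85 → shelf 1 (new)  [load 85/110]
  80 → shelf 2 (new)  [load 80/110]
  65 → shelf 3 (new)  [load 65/110]
  35 → shelf 3  [load 100/110]
  25 → shelf 1  [load 110/110]
  15 → shelf 2  [load 95/110]
  10 → shelf 2  [load 105/110]
  10 → shelf 3  [load 110/110]
3 shelves opened.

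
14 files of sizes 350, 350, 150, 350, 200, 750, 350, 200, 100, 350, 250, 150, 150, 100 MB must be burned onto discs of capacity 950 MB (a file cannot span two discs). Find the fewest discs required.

4

Total = 750 + 350 + 350 + 350 + 350 + 350 + 250 + 200 + 200 + 150 + 150 + 150 + 100 + 100 = 3800 MB.
Lower bound: ⌈3800/950⌉ = 4 discs.
A packing using 4 discs:
  disc 1: 750 + 200 = 950
  disc 2: 350 + 350 + 250 = 950
  disc 3: 350 + 350 + 150 + 100 = 950
  disc 4: 350 + 200 + 150 + 150 + 100 = 950
This matches the lower bound, so 4 is optimal.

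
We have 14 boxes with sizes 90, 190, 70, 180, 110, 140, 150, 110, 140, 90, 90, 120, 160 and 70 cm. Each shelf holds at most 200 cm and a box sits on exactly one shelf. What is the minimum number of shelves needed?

10

Total = 190 + 180 + 160 + 150 + 140 + 140 + 120 + 110 + 110 + 90 + 90 + 90 + 70 + 70 = 1710 cm.
Lower bound: ⌈1710/200⌉ = 9 shelves.
A packing using 10 shelves:
  shelf 1: 190 = 190
  shelf 2: 180 = 180
  shelf 3: 160 = 160
  shelf 4: 150 = 150
  shelf 5: 140 = 140
  shelf 6: 140 = 140
  shelf 7: 120 + 70 = 190
  shelf 8: 110 + 90 = 200
  shelf 9: 110 + 90 = 200
  shelf 10: 90 + 70 = 160
No arrangement into 9 shelves stays within capacity, so 10 is optimal.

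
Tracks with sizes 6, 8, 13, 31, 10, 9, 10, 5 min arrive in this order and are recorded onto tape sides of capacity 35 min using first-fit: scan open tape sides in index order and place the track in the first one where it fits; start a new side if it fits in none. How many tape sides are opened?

3

  6 → side 1 (new)  [load 6/35]
  8 → side 1  [load 14/35]
  13 → side 1  [load 27/35]
  31 → side 2 (new)  [load 31/35]
  10 → side 3 (new)  [load 10/35]
  9 → side 3  [load 19/35]
  10 → side 3  [load 29/35]
  5 → side 1  [load 32/35]
3 tape sides opened.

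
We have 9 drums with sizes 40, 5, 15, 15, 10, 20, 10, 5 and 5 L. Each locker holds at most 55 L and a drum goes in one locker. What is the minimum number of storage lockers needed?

Total = 40 + 20 + 15 + 15 + 10 + 10 + 5 + 5 + 5 = 125 L.
Lower bound: ⌈125/55⌉ = 3 storage lockers.
A packing using 3 storage lockers:
  locker 1: 40 + 15 = 55
  locker 2: 20 + 15 + 10 + 10 = 55
  locker 3: 5 + 5 + 5 = 15
This matches the lower bound, so 3 is optimal.

3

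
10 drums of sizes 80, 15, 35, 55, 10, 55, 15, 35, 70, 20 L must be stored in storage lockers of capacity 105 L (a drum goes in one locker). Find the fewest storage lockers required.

4

Total = 80 + 70 + 55 + 55 + 35 + 35 + 20 + 15 + 15 + 10 = 390 L.
Lower bound: ⌈390/105⌉ = 4 storage lockers.
A packing using 4 storage lockers:
  locker 1: 80 + 20 = 100
  locker 2: 70 + 35 = 105
  locker 3: 55 + 35 + 15 = 105
  locker 4: 55 + 15 + 10 = 80
This matches the lower bound, so 4 is optimal.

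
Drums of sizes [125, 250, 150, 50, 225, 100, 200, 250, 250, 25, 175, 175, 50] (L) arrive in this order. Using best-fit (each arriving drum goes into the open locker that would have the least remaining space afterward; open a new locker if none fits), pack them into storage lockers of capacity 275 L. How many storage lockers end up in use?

8

  125 → locker 1 (new)  [load 125/275]
  250 → locker 2 (new)  [load 250/275]
  150 → locker 1  [load 275/275]
  50 → locker 3 (new)  [load 50/275]
  225 → locker 3  [load 275/275]
  100 → locker 4 (new)  [load 100/275]
  200 → locker 5 (new)  [load 200/275]
  250 → locker 6 (new)  [load 250/275]
  250 → locker 7 (new)  [load 250/275]
  25 → locker 2  [load 275/275]
  175 → locker 4  [load 275/275]
  175 → locker 8 (new)  [load 175/275]
  50 → locker 5  [load 250/275]
8 storage lockers opened.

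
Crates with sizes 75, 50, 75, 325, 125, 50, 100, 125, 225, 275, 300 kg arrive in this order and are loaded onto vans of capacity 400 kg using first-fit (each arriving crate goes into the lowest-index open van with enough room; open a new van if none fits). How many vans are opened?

  75 → van 1 (new)  [load 75/400]
  50 → van 1  [load 125/400]
  75 → van 1  [load 200/400]
  325 → van 2 (new)  [load 325/400]
  125 → van 1  [load 325/400]
  50 → van 1  [load 375/400]
  100 → van 3 (new)  [load 100/400]
  125 → van 3  [load 225/400]
  225 → van 4 (new)  [load 225/400]
  275 → van 5 (new)  [load 275/400]
  300 → van 6 (new)  [load 300/400]
6 vans opened.

6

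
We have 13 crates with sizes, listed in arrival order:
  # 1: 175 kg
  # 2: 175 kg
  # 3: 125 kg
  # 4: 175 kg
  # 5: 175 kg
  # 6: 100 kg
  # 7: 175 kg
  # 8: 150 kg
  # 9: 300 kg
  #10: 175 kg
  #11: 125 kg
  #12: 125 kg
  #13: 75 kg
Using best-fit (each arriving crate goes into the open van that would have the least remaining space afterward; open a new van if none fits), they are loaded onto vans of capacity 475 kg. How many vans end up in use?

5

  175 → van 1 (new)  [load 175/475]
  175 → van 1  [load 350/475]
  125 → van 1  [load 475/475]
  175 → van 2 (new)  [load 175/475]
  175 → van 2  [load 350/475]
  100 → van 2  [load 450/475]
  175 → van 3 (new)  [load 175/475]
  150 → van 3  [load 325/475]
  300 → van 4 (new)  [load 300/475]
  175 → van 4  [load 475/475]
  125 → van 3  [load 450/475]
  125 → van 5 (new)  [load 125/475]
  75 → van 5  [load 200/475]
5 vans opened.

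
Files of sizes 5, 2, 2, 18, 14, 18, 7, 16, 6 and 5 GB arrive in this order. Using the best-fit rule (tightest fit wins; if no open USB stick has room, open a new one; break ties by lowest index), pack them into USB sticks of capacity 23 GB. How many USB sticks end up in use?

5

  5 → USB stick 1 (new)  [load 5/23]
  2 → USB stick 1  [load 7/23]
  2 → USB stick 1  [load 9/23]
  18 → USB stick 2 (new)  [load 18/23]
  14 → USB stick 1  [load 23/23]
  18 → USB stick 3 (new)  [load 18/23]
  7 → USB stick 4 (new)  [load 7/23]
  16 → USB stick 4  [load 23/23]
  6 → USB stick 5 (new)  [load 6/23]
  5 → USB stick 2  [load 23/23]
5 USB sticks opened.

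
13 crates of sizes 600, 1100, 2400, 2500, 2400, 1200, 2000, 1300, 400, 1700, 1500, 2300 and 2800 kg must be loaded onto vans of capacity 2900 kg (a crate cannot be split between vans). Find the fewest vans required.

9

Total = 2800 + 2500 + 2400 + 2400 + 2300 + 2000 + 1700 + 1500 + 1300 + 1200 + 1100 + 600 + 400 = 22200 kg.
Lower bound: ⌈22200/2900⌉ = 8 vans.
A packing using 9 vans:
  van 1: 2800 = 2800
  van 2: 2500 + 400 = 2900
  van 3: 2400 = 2400
  van 4: 2400 = 2400
  van 5: 2300 + 600 = 2900
  van 6: 2000 = 2000
  van 7: 1700 + 1200 = 2900
  van 8: 1500 + 1300 = 2800
  van 9: 1100 = 1100
No arrangement into 8 vans stays within capacity, so 9 is optimal.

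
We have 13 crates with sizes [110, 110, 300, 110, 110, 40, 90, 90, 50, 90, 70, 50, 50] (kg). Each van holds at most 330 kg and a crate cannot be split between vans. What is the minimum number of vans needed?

Total = 300 + 110 + 110 + 110 + 110 + 90 + 90 + 90 + 70 + 50 + 50 + 50 + 40 = 1270 kg.
Lower bound: ⌈1270/330⌉ = 4 vans.
A packing using 4 vans:
  van 1: 300 = 300
  van 2: 110 + 110 + 110 = 330
  van 3: 110 + 90 + 90 + 40 = 330
  van 4: 90 + 70 + 50 + 50 + 50 = 310
This matches the lower bound, so 4 is optimal.

4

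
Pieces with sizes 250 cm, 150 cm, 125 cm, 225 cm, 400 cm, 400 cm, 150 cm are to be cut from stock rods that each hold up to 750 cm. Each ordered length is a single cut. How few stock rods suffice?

3

Total = 400 + 400 + 250 + 225 + 150 + 150 + 125 = 1700 cm.
Lower bound: ⌈1700/750⌉ = 3 stock rods.
A packing using 3 stock rods:
  stock rod 1: 400 + 250 = 650
  stock rod 2: 400 + 225 + 125 = 750
  stock rod 3: 150 + 150 = 300
This matches the lower bound, so 3 is optimal.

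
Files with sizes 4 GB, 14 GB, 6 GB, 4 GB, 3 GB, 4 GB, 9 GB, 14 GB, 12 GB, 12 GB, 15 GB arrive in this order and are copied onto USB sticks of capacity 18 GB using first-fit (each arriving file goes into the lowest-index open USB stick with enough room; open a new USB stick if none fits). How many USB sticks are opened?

  4 → USB stick 1 (new)  [load 4/18]
  14 → USB stick 1  [load 18/18]
  6 → USB stick 2 (new)  [load 6/18]
  4 → USB stick 2  [load 10/18]
  3 → USB stick 2  [load 13/18]
  4 → USB stick 2  [load 17/18]
  9 → USB stick 3 (new)  [load 9/18]
  14 → USB stick 4 (new)  [load 14/18]
  12 → USB stick 5 (new)  [load 12/18]
  12 → USB stick 6 (new)  [load 12/18]
  15 → USB stick 7 (new)  [load 15/18]
7 USB sticks opened.

7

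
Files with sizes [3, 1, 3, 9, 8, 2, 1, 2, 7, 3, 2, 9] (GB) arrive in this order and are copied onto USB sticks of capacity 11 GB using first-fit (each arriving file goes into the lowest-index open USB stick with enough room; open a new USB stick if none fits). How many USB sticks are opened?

5

  3 → USB stick 1 (new)  [load 3/11]
  1 → USB stick 1  [load 4/11]
  3 → USB stick 1  [load 7/11]
  9 → USB stick 2 (new)  [load 9/11]
  8 → USB stick 3 (new)  [load 8/11]
  2 → USB stick 1  [load 9/11]
  1 → USB stick 1  [load 10/11]
  2 → USB stick 2  [load 11/11]
  7 → USB stick 4 (new)  [load 7/11]
  3 → USB stick 3  [load 11/11]
  2 → USB stick 4  [load 9/11]
  9 → USB stick 5 (new)  [load 9/11]
5 USB sticks opened.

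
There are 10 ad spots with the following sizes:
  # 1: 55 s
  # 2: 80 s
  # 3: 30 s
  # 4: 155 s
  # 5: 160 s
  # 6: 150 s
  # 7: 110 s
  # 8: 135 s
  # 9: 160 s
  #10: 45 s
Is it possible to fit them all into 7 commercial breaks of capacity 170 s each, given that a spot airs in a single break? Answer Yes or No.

Yes

A valid assignment using 7 commercial breaks:
  break 1: 160 = 160
  break 2: 160 = 160
  break 3: 155 = 155
  break 4: 150 = 150
  break 5: 135 + 30 = 165
  break 6: 110 + 55 = 165
  break 7: 80 + 45 = 125
Every load is within 170 s, so 7 commercial breaks suffice.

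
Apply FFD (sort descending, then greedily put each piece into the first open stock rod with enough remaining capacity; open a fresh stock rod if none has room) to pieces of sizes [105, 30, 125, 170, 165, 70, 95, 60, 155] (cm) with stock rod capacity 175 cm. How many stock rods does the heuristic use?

6

Sorted descending: 170, 165, 155, 125, 105, 95, 70, 60, 30.
  170 → stock rod 1 (new)  [load 170/175]
  165 → stock rod 2 (new)  [load 165/175]
  155 → stock rod 3 (new)  [load 155/175]
  125 → stock rod 4 (new)  [load 125/175]
  105 → stock rod 5 (new)  [load 105/175]
  95 → stock rod 6 (new)  [load 95/175]
  70 → stock rod 5  [load 175/175]
  60 → stock rod 6  [load 155/175]
  30 → stock rod 4  [load 155/175]
6 stock rods opened.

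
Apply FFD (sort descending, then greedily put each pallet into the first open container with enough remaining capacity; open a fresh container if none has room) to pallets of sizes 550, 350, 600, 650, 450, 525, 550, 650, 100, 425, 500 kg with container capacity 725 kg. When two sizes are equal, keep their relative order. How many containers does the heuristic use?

10

Sorted descending: 650, 650, 600, 550, 550, 525, 500, 450, 425, 350, 100.
  650 → container 1 (new)  [load 650/725]
  650 → container 2 (new)  [load 650/725]
  600 → container 3 (new)  [load 600/725]
  550 → container 4 (new)  [load 550/725]
  550 → container 5 (new)  [load 550/725]
  525 → container 6 (new)  [load 525/725]
  500 → container 7 (new)  [load 500/725]
  450 → container 8 (new)  [load 450/725]
  425 → container 9 (new)  [load 425/725]
  350 → container 10 (new)  [load 350/725]
  100 → container 3  [load 700/725]
10 containers opened.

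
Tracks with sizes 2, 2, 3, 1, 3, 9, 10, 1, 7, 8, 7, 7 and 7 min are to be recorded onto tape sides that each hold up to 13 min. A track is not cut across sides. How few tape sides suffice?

7

Total = 10 + 9 + 8 + 7 + 7 + 7 + 7 + 3 + 3 + 2 + 2 + 1 + 1 = 67 min.
Lower bound: ⌈67/13⌉ = 6 tape sides.
Also, 7 tracks each exceed 13/2 min, and no two of those can share a side, so at least 7 tape sides are needed.
A packing using 7 tape sides:
  side 1: 10 + 3 = 13
  side 2: 9 + 3 + 1 = 13
  side 3: 8 + 2 + 2 + 1 = 13
  side 4: 7 = 7
  side 5: 7 = 7
  side 6: 7 = 7
  side 7: 7 = 7
This matches the lower bound, so 7 is optimal.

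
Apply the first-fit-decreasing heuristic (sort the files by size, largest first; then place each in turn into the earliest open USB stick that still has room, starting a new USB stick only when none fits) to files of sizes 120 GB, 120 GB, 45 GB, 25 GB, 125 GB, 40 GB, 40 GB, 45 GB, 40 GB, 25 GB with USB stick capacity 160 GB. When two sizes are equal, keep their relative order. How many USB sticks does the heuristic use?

Sorted descending: 125, 120, 120, 45, 45, 40, 40, 40, 25, 25.
  125 → USB stick 1 (new)  [load 125/160]
  120 → USB stick 2 (new)  [load 120/160]
  120 → USB stick 3 (new)  [load 120/160]
  45 → USB stick 4 (new)  [load 45/160]
  45 → USB stick 4  [load 90/160]
  40 → USB stick 2  [load 160/160]
  40 → USB stick 3  [load 160/160]
  40 → USB stick 4  [load 130/160]
  25 → USB stick 1  [load 150/160]
  25 → USB stick 4  [load 155/160]
4 USB sticks opened.

4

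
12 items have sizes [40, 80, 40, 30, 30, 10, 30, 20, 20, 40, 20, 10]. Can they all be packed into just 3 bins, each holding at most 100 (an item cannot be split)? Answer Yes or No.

No

Total = 370; ⌈370/100⌉ = 4.
At least 4 bins are required, but only 3 are allowed.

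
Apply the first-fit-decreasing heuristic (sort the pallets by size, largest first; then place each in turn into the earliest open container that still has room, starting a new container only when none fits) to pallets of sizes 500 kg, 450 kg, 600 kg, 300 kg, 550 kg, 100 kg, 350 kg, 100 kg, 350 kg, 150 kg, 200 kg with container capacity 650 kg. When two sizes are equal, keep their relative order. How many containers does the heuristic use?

Sorted descending: 600, 550, 500, 450, 350, 350, 300, 200, 150, 100, 100.
  600 → container 1 (new)  [load 600/650]
  550 → container 2 (new)  [load 550/650]
  500 → container 3 (new)  [load 500/650]
  450 → container 4 (new)  [load 450/650]
  350 → container 5 (new)  [load 350/650]
  350 → container 6 (new)  [load 350/650]
  300 → container 5  [load 650/650]
  200 → container 4  [load 650/650]
  150 → container 3  [load 650/650]
  100 → container 2  [load 650/650]
  100 → container 6  [load 450/650]
6 containers opened.

6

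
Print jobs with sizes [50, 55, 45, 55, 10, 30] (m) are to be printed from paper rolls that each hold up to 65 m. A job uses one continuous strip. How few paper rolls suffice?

Total = 55 + 55 + 50 + 45 + 30 + 10 = 245 m.
Lower bound: ⌈245/65⌉ = 4 paper rolls.
A packing using 5 paper rolls:
  roll 1: 55 + 10 = 65
  roll 2: 55 = 55
  roll 3: 50 = 50
  roll 4: 45 = 45
  roll 5: 30 = 30
No arrangement into 4 paper rolls stays within capacity, so 5 is optimal.

5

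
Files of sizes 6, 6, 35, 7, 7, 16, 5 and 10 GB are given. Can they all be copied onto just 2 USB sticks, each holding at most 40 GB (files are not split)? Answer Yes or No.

No

Total = 92 GB; ⌈92/40⌉ = 3.
At least 3 USB sticks are required, but only 2 are allowed.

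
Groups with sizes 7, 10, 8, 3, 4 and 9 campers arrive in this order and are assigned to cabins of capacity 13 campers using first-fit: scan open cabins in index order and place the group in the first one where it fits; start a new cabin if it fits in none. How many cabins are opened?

4

  7 → cabin 1 (new)  [load 7/13]
  10 → cabin 2 (new)  [load 10/13]
  8 → cabin 3 (new)  [load 8/13]
  3 → cabin 1  [load 10/13]
  4 → cabin 3  [load 12/13]
  9 → cabin 4 (new)  [load 9/13]
4 cabins opened.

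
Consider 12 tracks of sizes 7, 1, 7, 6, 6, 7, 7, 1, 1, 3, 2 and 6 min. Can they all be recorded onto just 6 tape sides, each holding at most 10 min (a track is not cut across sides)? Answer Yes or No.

Total = 54 min; ⌈54/10⌉ = 6.
7 tracks each exceed half the capacity and cannot share a side, forcing at least 7 tape sides.
At least 7 tape sides are required, but only 6 are allowed.

No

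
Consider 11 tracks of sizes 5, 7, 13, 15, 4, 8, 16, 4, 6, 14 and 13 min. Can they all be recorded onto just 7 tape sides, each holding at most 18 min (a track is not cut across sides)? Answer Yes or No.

A valid assignment using 7 tape sides:
  side 1: 16 = 16
  side 2: 15 = 15
  side 3: 14 + 4 = 18
  side 4: 13 + 5 = 18
  side 5: 13 + 4 = 17
  side 6: 8 + 7 = 15
  side 7: 6 = 6
Every load is within 18 min, so 7 tape sides suffice.

Yes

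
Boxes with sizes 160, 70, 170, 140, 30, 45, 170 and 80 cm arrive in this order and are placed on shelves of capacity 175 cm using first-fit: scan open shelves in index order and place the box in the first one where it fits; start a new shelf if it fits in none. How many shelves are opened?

6

  160 → shelf 1 (new)  [load 160/175]
  70 → shelf 2 (new)  [load 70/175]
  170 → shelf 3 (new)  [load 170/175]
  140 → shelf 4 (new)  [load 140/175]
  30 → shelf 2  [load 100/175]
  45 → shelf 2  [load 145/175]
  170 → shelf 5 (new)  [load 170/175]
  80 → shelf 6 (new)  [load 80/175]
6 shelves opened.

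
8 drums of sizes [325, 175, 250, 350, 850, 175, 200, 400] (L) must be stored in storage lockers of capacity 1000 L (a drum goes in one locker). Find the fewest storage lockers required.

Total = 850 + 400 + 350 + 325 + 250 + 200 + 175 + 175 = 2725 L.
Lower bound: ⌈2725/1000⌉ = 3 storage lockers.
A packing using 3 storage lockers:
  locker 1: 850 = 850
  locker 2: 400 + 350 + 250 = 1000
  locker 3: 325 + 200 + 175 + 175 = 875
This matches the lower bound, so 3 is optimal.

3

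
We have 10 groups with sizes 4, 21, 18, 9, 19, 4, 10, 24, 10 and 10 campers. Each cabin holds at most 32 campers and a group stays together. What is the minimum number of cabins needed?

Total = 24 + 21 + 19 + 18 + 10 + 10 + 10 + 9 + 4 + 4 = 129 campers.
Lower bound: ⌈129/32⌉ = 5 cabins.
A packing using 5 cabins:
  cabin 1: 24 + 4 + 4 = 32
  cabin 2: 21 + 10 = 31
  cabin 3: 19 + 10 = 29
  cabin 4: 18 + 10 = 28
  cabin 5: 9 = 9
This matches the lower bound, so 5 is optimal.

5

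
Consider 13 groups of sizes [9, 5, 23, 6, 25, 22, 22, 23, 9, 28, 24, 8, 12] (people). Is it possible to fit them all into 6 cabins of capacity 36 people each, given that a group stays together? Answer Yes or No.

No

Total = 216 people; ⌈216/36⌉ = 6.
7 groups each exceed half the capacity and cannot share a cabin, forcing at least 7 cabins.
At least 7 cabins are required, but only 6 are allowed.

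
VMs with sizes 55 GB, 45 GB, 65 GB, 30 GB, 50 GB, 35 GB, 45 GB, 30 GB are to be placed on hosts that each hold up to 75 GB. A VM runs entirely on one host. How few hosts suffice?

6

Total = 65 + 55 + 50 + 45 + 45 + 35 + 30 + 30 = 355 GB.
Lower bound: ⌈355/75⌉ = 5 hosts.
A packing using 6 hosts:
  host 1: 65 = 65
  host 2: 55 = 55
  host 3: 50 = 50
  host 4: 45 + 30 = 75
  host 5: 45 + 30 = 75
  host 6: 35 = 35
No arrangement into 5 hosts stays within capacity, so 6 is optimal.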